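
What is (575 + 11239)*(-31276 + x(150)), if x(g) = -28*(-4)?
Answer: -368171496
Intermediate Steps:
x(g) = 112
(575 + 11239)*(-31276 + x(150)) = (575 + 11239)*(-31276 + 112) = 11814*(-31164) = -368171496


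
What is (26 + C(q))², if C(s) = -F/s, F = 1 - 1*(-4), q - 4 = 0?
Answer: 9801/16 ≈ 612.56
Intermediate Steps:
q = 4 (q = 4 + 0 = 4)
F = 5 (F = 1 + 4 = 5)
C(s) = -5/s
(26 + C(q))² = (26 - 5/4)² = (99/4)² = 9801/16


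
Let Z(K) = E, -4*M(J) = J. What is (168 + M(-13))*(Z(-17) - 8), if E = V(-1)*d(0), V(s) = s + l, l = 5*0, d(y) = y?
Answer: -1370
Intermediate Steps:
M(J) = -J/4
l = 0
V(s) = s (V(s) = s + 0 = s)
E = 0 (E = -1*0 = 0)
Z(K) = 0
(168 + M(-13))*(Z(-17) - 8) = (168 - ¼*(-13))*(0 - 8) = (168 + 13/4)*(-8) = (685/4)*(-8) = -1370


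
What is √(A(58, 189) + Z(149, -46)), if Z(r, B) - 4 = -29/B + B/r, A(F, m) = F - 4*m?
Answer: I*√32587144234/6854 ≈ 26.338*I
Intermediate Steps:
Z(r, B) = 4 - 29/B + B/r (Z(r, B) = 4 + (-29/B + B/r) = 4 - 29/B + B/r)
√(A(58, 189) + Z(149, -46)) = √((58 - 4*189) + (4 - 29/(-46) - 46/149)) = √((58 - 756) + (4 - 29*(-1/46) - 46*1/149)) = √(-698 + (4 + 29/46 - 46/149)) = √(-698 + 29621/6854) = √(-4754471/6854) = I*√32587144234/6854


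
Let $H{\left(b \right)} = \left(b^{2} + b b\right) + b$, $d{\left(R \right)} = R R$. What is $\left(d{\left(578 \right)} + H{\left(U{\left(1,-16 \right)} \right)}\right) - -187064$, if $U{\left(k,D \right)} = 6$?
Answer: $521226$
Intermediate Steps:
$d{\left(R \right)} = R^{2}$
$H{\left(b \right)} = b + 2 b^{2}$ ($H{\left(b \right)} = \left(b^{2} + b^{2}\right) + b = 2 b^{2} + b = b + 2 b^{2}$)
$\left(d{\left(578 \right)} + H{\left(U{\left(1,-16 \right)} \right)}\right) - -187064 = \left(578^{2} + 6 \left(1 + 2 \cdot 6\right)\right) - -187064 = \left(334084 + 6 \left(1 + 12\right)\right) + 187064 = \left(334084 + 6 \cdot 13\right) + 187064 = \left(334084 + 78\right) + 187064 = 334162 + 187064 = 521226$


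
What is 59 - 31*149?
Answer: -4560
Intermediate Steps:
59 - 31*149 = 59 - 4619 = -4560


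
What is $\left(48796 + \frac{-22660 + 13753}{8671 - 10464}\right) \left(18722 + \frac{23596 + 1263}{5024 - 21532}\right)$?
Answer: $\frac{27040859457618795}{29598844} \approx 9.1358 \cdot 10^{8}$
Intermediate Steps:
$\left(48796 + \frac{-22660 + 13753}{8671 - 10464}\right) \left(18722 + \frac{23596 + 1263}{5024 - 21532}\right) = \left(48796 - \frac{8907}{-1793}\right) \left(18722 + \frac{24859}{-16508}\right) = \left(48796 - - \frac{8907}{1793}\right) \left(18722 + 24859 \left(- \frac{1}{16508}\right)\right) = \left(48796 + \frac{8907}{1793}\right) \left(18722 - \frac{24859}{16508}\right) = \frac{87500135}{1793} \cdot \frac{309037917}{16508} = \frac{27040859457618795}{29598844}$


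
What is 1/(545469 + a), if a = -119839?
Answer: 1/425630 ≈ 2.3495e-6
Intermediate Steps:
1/(545469 + a) = 1/(545469 - 119839) = 1/425630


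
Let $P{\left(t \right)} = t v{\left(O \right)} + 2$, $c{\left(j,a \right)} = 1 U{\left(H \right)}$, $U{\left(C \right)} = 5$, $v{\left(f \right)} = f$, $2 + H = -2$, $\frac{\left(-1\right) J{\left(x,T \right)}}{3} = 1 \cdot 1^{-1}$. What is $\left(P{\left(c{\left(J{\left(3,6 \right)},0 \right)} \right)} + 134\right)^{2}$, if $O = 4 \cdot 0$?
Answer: $18496$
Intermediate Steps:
$J{\left(x,T \right)} = -3$ ($J{\left(x,T \right)} = - 3 \cdot 1 \cdot 1^{-1} = - 3 \cdot 1 \cdot 1 = \left(-3\right) 1 = -3$)
$H = -4$ ($H = -2 - 2 = -4$)
$O = 0$
$c{\left(j,a \right)} = 5$ ($c{\left(j,a \right)} = 1 \cdot 5 = 5$)
$P{\left(t \right)} = 2$ ($P{\left(t \right)} = t 0 + 2 = 0 + 2 = 2$)
$\left(P{\left(c{\left(J{\left(3,6 \right)},0 \right)} \right)} + 134\right)^{2} = \left(2 + 134\right)^{2} = 136^{2} = 18496$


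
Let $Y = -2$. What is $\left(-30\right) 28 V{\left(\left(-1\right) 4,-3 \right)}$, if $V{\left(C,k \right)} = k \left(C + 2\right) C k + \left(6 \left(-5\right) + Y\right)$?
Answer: $-33600$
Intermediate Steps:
$V{\left(C,k \right)} = -32 + C k^{2} \left(2 + C\right)$ ($V{\left(C,k \right)} = k \left(C + 2\right) C k + \left(6 \left(-5\right) - 2\right) = k \left(2 + C\right) C k - 32 = C k \left(2 + C\right) k - 32 = C k^{2} \left(2 + C\right) - 32 = -32 + C k^{2} \left(2 + C\right)$)
$\left(-30\right) 28 V{\left(\left(-1\right) 4,-3 \right)} = \left(-30\right) 28 \left(-32 + \left(\left(-1\right) 4\right)^{2} \left(-3\right)^{2} + 2 \left(\left(-1\right) 4\right) \left(-3\right)^{2}\right) = - 840 \left(-32 + \left(-4\right)^{2} \cdot 9 + 2 \left(-4\right) 9\right) = - 840 \left(-32 + 16 \cdot 9 - 72\right) = - 840 \left(-32 + 144 - 72\right) = \left(-840\right) 40 = -33600$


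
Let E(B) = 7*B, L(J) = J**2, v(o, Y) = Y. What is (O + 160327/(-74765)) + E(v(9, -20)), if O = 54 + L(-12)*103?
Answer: 1102324363/74765 ≈ 14744.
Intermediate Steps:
O = 14886 (O = 54 + (-12)**2*103 = 54 + 144*103 = 54 + 14832 = 14886)
(O + 160327/(-74765)) + E(v(9, -20)) = (14886 + 160327/(-74765)) + 7*(-20) = (14886 + 160327*(-1/74765)) - 140 = (14886 - 160327/74765) - 140 = 1112791463/74765 - 140 = 1102324363/74765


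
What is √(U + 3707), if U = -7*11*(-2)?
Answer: 3*√429 ≈ 62.137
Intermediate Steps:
U = 154 (U = -77*(-2) = 154)
√(U + 3707) = √(154 + 3707) = √3861 = 3*√429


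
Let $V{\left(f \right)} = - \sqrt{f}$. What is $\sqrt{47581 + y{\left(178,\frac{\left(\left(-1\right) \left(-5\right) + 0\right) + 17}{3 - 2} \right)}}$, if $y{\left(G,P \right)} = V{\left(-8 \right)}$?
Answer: $\sqrt{47581 - 2 i \sqrt{2}} \approx 218.13 - 0.0065 i$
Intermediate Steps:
$y{\left(G,P \right)} = - 2 i \sqrt{2}$ ($y{\left(G,P \right)} = - \sqrt{-8} = - 2 i \sqrt{2}$)
$\sqrt{47581 + y{\left(178,\frac{\left(\left(-1\right) \left(-5\right) + 0\right) + 17}{3 - 2} \right)}} = \sqrt{47581 - 2 i \sqrt{2}}$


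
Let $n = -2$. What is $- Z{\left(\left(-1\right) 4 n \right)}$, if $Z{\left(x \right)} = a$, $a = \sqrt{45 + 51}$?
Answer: $- 4 \sqrt{6} \approx -9.798$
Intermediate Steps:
$a = 4 \sqrt{6}$ ($a = \sqrt{96} = 4 \sqrt{6} \approx 9.798$)
$Z{\left(x \right)} = 4 \sqrt{6}$
$- Z{\left(\left(-1\right) 4 n \right)} = - 4 \sqrt{6}$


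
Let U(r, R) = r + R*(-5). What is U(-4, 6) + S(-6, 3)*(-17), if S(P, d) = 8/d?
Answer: -238/3 ≈ -79.333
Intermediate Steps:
U(r, R) = r - 5*R
U(-4, 6) + S(-6, 3)*(-17) = (-4 - 5*6) + (8/3)*(-17) = (-4 - 30) + (8*(⅓))*(-17) = -34 + (8/3)*(-17) = -34 - 136/3 = -238/3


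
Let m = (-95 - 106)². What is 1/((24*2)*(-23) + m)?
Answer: 1/39297 ≈ 2.5447e-5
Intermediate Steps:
m = 40401 (m = (-201)² = 40401)
1/((24*2)*(-23) + m) = 1/((24*2)*(-23) + 40401) = 1/(48*(-23) + 40401) = 1/(-1104 + 40401) = 1/39297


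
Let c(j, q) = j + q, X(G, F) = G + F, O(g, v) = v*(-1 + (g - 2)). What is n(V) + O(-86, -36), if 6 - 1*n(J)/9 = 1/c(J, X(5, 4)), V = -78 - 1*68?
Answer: 446355/137 ≈ 3258.1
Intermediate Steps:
O(g, v) = v*(-3 + g) (O(g, v) = v*(-1 + (-2 + g)) = v*(-3 + g))
X(G, F) = F + G
V = -146 (V = -78 - 68 = -146)
n(J) = 54 - 9/(9 + J) (n(J) = 54 - 9/(J + (4 + 5)) = 54 - 9/(J + 9) = 54 - 9/(9 + J))
n(V) + O(-86, -36) = 9*(53 + 6*(-146))/(9 - 146) - 36*(-3 - 86) = 9*(53 - 876)/(-137) - 36*(-89) = 9*(-1/137)*(-823) + 3204 = 7407/137 + 3204 = 446355/137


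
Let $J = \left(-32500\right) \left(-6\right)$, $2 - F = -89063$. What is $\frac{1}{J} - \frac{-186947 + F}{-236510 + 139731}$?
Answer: $- \frac{19086893221}{18871905000} \approx -1.0114$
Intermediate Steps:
$F = 89065$ ($F = 2 - -89063 = 2 + 89063 = 89065$)
$J = 195000$
$\frac{1}{J} - \frac{-186947 + F}{-236510 + 139731} = \frac{1}{195000} - \frac{-186947 + 89065}{-236510 + 139731} = \frac{1}{195000} - - \frac{97882}{-96779} = \frac{1}{195000} - \left(-97882\right) \left(- \frac{1}{96779}\right) = \frac{1}{195000} - \frac{97882}{96779} = - \frac{19086893221}{18871905000}$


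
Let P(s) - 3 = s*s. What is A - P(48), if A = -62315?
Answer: -64622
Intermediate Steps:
P(s) = 3 + s² (P(s) = 3 + s*s = 3 + s²)
A - P(48) = -62315 - (3 + 48²) = -62315 - (3 + 2304) = -62315 - 1*2307 = -62315 - 2307 = -64622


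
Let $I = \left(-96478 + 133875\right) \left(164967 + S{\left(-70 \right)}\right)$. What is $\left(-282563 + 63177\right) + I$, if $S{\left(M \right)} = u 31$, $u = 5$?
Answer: $6174848048$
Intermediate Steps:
$S{\left(M \right)} = 155$ ($S{\left(M \right)} = 5 \cdot 31 = 155$)
$I = 6175067434$ ($I = \left(-96478 + 133875\right) \left(164967 + 155\right) = 37397 \cdot 165122 = 6175067434$)
$\left(-282563 + 63177\right) + I = \left(-282563 + 63177\right) + 6175067434 = -219386 + 6175067434 = 6174848048$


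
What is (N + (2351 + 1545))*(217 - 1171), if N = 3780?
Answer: -7322904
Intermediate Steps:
(N + (2351 + 1545))*(217 - 1171) = (3780 + (2351 + 1545))*(217 - 1171) = (3780 + 3896)*(-954) = 7676*(-954) = -7322904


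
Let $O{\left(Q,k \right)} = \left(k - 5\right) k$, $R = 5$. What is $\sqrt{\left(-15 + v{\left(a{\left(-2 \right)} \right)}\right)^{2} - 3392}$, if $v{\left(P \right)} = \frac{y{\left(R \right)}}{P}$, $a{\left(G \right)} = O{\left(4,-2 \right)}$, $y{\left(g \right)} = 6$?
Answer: $\frac{2 i \sqrt{38951}}{7} \approx 56.389 i$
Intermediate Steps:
$O{\left(Q,k \right)} = k \left(-5 + k\right)$ ($O{\left(Q,k \right)} = \left(-5 + k\right) k = k \left(-5 + k\right)$)
$a{\left(G \right)} = 14$ ($a{\left(G \right)} = - 2 \left(-5 - 2\right) = \left(-2\right) \left(-7\right) = 14$)
$v{\left(P \right)} = \frac{6}{P}$
$\sqrt{\left(-15 + v{\left(a{\left(-2 \right)} \right)}\right)^{2} - 3392} = \sqrt{\left(-15 + \frac{6}{14}\right)^{2} - 3392} = \sqrt{\left(-15 + 6 \cdot \frac{1}{14}\right)^{2} - 3392} = \sqrt{\left(-15 + \frac{3}{7}\right)^{2} - 3392} = \sqrt{\left(- \frac{102}{7}\right)^{2} - 3392} = \sqrt{\frac{10404}{49} - 3392} = \sqrt{- \frac{155804}{49}} = \frac{2 i \sqrt{38951}}{7}$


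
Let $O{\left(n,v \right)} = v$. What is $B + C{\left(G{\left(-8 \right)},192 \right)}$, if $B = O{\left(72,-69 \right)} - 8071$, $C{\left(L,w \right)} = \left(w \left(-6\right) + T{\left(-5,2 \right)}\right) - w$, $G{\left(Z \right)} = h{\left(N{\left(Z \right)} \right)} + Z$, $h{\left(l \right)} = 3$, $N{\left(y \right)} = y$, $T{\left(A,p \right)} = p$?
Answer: $-9482$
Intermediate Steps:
$G{\left(Z \right)} = 3 + Z$
$C{\left(L,w \right)} = 2 - 7 w$ ($C{\left(L,w \right)} = \left(w \left(-6\right) + 2\right) - w = \left(- 6 w + 2\right) - w = \left(2 - 6 w\right) - w = 2 - 7 w$)
$B = -8140$ ($B = -69 - 8071 = -8140$)
$B + C{\left(G{\left(-8 \right)},192 \right)} = -8140 + \left(2 - 1344\right) = -8140 - 1342 = -9482$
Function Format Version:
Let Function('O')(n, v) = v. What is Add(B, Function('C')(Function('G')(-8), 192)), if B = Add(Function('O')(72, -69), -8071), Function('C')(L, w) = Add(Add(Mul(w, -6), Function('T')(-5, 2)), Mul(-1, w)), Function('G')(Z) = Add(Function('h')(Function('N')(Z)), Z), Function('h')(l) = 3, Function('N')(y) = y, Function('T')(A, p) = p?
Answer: -9482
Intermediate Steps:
Function('G')(Z) = Add(3, Z)
Function('C')(L, w) = Add(2, Mul(-7, w)) (Function('C')(L, w) = Add(Add(Mul(w, -6), 2), Mul(-1, w)) = Add(Add(Mul(-6, w), 2), Mul(-1, w)) = Add(Add(2, Mul(-6, w)), Mul(-1, w)) = Add(2, Mul(-7, w)))
B = -8140 (B = Add(-69, -8071) = -8140)
Add(B, Function('C')(Function('G')(-8), 192)) = Add(-8140, Add(2, Mul(-7, 192))) = Add(-8140, Add(2, -1344)) = Add(-8140, -1342) = -9482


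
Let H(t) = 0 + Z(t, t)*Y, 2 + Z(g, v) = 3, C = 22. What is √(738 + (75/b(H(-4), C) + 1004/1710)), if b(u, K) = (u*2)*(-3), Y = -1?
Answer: √244028210/570 ≈ 27.406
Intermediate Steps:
Z(g, v) = 1 (Z(g, v) = -2 + 3 = 1)
H(t) = -1 (H(t) = 0 + 1*(-1) = 0 - 1 = -1)
b(u, K) = -6*u (b(u, K) = (2*u)*(-3) = -6*u)
√(738 + (75/b(H(-4), C) + 1004/1710)) = √(738 + (75/((-6*(-1))) + 1004/1710)) = √(738 + (75/6 + 1004*(1/1710))) = √(738 + (75*(⅙) + 502/855)) = √(738 + (25/2 + 502/855)) = √(738 + 22379/1710) = √(1284359/1710) = √244028210/570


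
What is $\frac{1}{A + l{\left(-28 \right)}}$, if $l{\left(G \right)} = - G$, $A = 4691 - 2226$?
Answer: $\frac{1}{2493} \approx 0.00040112$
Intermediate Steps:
$A = 2465$
$\frac{1}{A + l{\left(-28 \right)}} = \frac{1}{2465 - -28} = \frac{1}{2465 + 28} = \frac{1}{2493}$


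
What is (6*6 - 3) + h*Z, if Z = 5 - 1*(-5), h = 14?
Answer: 173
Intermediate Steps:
Z = 10 (Z = 5 + 5 = 10)
(6*6 - 3) + h*Z = (6*6 - 3) + 14*10 = (36 - 3) + 140 = 33 + 140 = 173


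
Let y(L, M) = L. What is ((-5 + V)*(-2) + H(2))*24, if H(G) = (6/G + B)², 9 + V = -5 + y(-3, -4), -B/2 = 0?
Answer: 1272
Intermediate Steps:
B = 0 (B = -2*0 = 0)
V = -17 (V = -9 + (-5 - 3) = -9 - 8 = -17)
H(G) = 36/G² (H(G) = (6/G + 0)² = (6/G)² = 36/G²)
((-5 + V)*(-2) + H(2))*24 = ((-5 - 17)*(-2) + 36/2²)*24 = (-22*(-2) + 36*(¼))*24 = (44 + 9)*24 = 53*24 = 1272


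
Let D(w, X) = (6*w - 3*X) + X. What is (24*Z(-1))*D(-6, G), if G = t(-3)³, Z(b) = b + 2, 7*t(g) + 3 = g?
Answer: -285984/343 ≈ -833.77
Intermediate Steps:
t(g) = -3/7 + g/7
Z(b) = 2 + b
G = -216/343 (G = (-3/7 + (⅐)*(-3))³ = (-3/7 - 3/7)³ = (-6/7)³ = -216/343 ≈ -0.62974)
D(w, X) = -2*X + 6*w (D(w, X) = (-3*X + 6*w) + X = -2*X + 6*w)
(24*Z(-1))*D(-6, G) = (24*(2 - 1))*(-2*(-216/343) + 6*(-6)) = (24*1)*(432/343 - 36) = 24*(-11916/343) = -285984/343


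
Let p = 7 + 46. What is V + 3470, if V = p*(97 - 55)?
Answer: 5696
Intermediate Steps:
p = 53
V = 2226 (V = 53*(97 - 55) = 53*42 = 2226)
V + 3470 = 2226 + 3470 = 5696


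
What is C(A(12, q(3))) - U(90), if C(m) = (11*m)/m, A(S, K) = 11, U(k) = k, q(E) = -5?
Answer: -79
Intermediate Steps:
C(m) = 11
C(A(12, q(3))) - U(90) = 11 - 1*90 = 11 - 90 = -79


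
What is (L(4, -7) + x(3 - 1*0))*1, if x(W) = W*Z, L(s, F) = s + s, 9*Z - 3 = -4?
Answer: 23/3 ≈ 7.6667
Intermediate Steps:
Z = -⅑ (Z = ⅓ + (⅑)*(-4) = ⅓ - 4/9 = -⅑ ≈ -0.11111)
L(s, F) = 2*s
x(W) = -W/9 (x(W) = W*(-⅑) = -W/9)
(L(4, -7) + x(3 - 1*0))*1 = (2*4 - (3 - 1*0)/9)*1 = (8 - (3 + 0)/9)*1 = (8 - ⅑*3)*1 = (8 - ⅓)*1 = (23/3)*1 = 23/3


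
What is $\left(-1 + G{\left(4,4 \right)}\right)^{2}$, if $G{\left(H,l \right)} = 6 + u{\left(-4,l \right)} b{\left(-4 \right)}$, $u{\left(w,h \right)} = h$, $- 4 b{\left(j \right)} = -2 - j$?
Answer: $9$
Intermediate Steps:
$b{\left(j \right)} = \frac{1}{2} + \frac{j}{4}$ ($b{\left(j \right)} = - \frac{-2 - j}{4} = \frac{1}{2} + \frac{j}{4}$)
$G{\left(H,l \right)} = 6 - \frac{l}{2}$ ($G{\left(H,l \right)} = 6 + l \left(\frac{1}{2} + \frac{1}{4} \left(-4\right)\right) = 6 + l \left(\frac{1}{2} - 1\right) = 6 + l \left(- \frac{1}{2}\right) = 6 - \frac{l}{2}$)
$\left(-1 + G{\left(4,4 \right)}\right)^{2} = \left(-1 + \left(6 - 2\right)\right)^{2} = \left(-1 + 4\right)^{2} = 3^{2} = 9$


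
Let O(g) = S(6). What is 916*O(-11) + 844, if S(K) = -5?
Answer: -3736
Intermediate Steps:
O(g) = -5
916*O(-11) + 844 = 916*(-5) + 844 = -4580 + 844 = -3736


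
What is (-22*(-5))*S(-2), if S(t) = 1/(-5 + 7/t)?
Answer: -220/17 ≈ -12.941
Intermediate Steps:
(-22*(-5))*S(-2) = (-22*(-5))*(-1*(-2)/(-7 + 5*(-2))) = 110*(-1*(-2)/(-7 - 10)) = 110*(-1*(-2)/(-17)) = 110*(-1*(-2)*(-1/17)) = 110*(-2/17) = -220/17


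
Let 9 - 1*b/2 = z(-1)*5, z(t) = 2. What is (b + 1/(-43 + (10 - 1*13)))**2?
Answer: 8649/2116 ≈ 4.0874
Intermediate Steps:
b = -2 (b = 18 - 4*5 = 18 - 2*10 = 18 - 20 = -2)
(b + 1/(-43 + (10 - 1*13)))**2 = (-2 + 1/(-43 + (10 - 1*13)))**2 = (-2 + 1/(-43 + (10 - 13)))**2 = (-2 + 1/(-43 - 3))**2 = (-2 + 1/(-46))**2 = (-2 - 1/46)**2 = (-93/46)**2 = 8649/2116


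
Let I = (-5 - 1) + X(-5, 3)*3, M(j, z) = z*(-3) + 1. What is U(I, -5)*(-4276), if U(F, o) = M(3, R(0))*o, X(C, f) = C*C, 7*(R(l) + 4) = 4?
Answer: 1689020/7 ≈ 2.4129e+5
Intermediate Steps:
R(l) = -24/7 (R(l) = -4 + (1/7)*4 = -4 + 4/7 = -24/7)
M(j, z) = 1 - 3*z (M(j, z) = -3*z + 1 = 1 - 3*z)
X(C, f) = C**2
I = 69 (I = (-5 - 1) + (-5)**2*3 = -6 + 25*3 = -6 + 75 = 69)
U(F, o) = 79*o/7 (U(F, o) = (1 - 3*(-24/7))*o = (1 + 72/7)*o = 79*o/7)
U(I, -5)*(-4276) = ((79/7)*(-5))*(-4276) = -395/7*(-4276) = 1689020/7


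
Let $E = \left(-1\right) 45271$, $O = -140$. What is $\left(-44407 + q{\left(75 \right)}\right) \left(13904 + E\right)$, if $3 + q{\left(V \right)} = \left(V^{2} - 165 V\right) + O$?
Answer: $1609127100$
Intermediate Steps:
$q{\left(V \right)} = -143 + V^{2} - 165 V$ ($q{\left(V \right)} = -3 - \left(140 - V^{2} + 165 V\right) = -143 + V^{2} - 165 V$)
$E = -45271$
$\left(-44407 + q{\left(75 \right)}\right) \left(13904 + E\right) = \left(-44407 - \left(12518 - 5625\right)\right) \left(13904 - 45271\right) = \left(-44407 - 6893\right) \left(-31367\right) = \left(-51300\right) \left(-31367\right) = 1609127100$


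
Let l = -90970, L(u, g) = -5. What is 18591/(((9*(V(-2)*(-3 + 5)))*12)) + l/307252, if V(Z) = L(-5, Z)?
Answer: -44017951/2513880 ≈ -17.510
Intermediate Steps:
V(Z) = -5
18591/(((9*(V(-2)*(-3 + 5)))*12)) + l/307252 = 18591/(((9*(-5*(-3 + 5)))*12)) - 90970/307252 = 18591/(((9*(-5*2))*12)) - 90970*1/307252 = 18591/(((9*(-10))*12)) - 4135/13966 = 18591/((-90*12)) - 4135/13966 = 18591/(-1080) - 4135/13966 = 18591*(-1/1080) - 4135/13966 = -6197/360 - 4135/13966 = -44017951/2513880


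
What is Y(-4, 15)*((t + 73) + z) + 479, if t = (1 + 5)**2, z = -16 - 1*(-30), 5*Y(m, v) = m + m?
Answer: 1411/5 ≈ 282.20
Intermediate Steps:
Y(m, v) = 2*m/5 (Y(m, v) = (m + m)/5 = (2*m)/5 = 2*m/5)
z = 14 (z = -16 + 30 = 14)
t = 36 (t = 6**2 = 36)
Y(-4, 15)*((t + 73) + z) + 479 = ((2/5)*(-4))*((36 + 73) + 14) + 479 = -8*(109 + 14)/5 + 479 = -8/5*123 + 479 = -984/5 + 479 = 1411/5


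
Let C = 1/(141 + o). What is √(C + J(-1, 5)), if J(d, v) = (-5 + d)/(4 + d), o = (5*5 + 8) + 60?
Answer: I*√12142/78 ≈ 1.4127*I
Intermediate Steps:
o = 93 (o = (25 + 8) + 60 = 33 + 60 = 93)
J(d, v) = (-5 + d)/(4 + d)
C = 1/234 (C = 1/(141 + 93) = 1/234 ≈ 0.0042735)
√(C + J(-1, 5)) = √(1/234 + (-5 - 1)/(4 - 1)) = √(1/234 - 6/3) = √(1/234 + (⅓)*(-6)) = √(1/234 - 2) = √(-467/234) = I*√12142/78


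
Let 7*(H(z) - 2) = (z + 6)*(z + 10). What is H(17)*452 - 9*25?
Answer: 285445/7 ≈ 40778.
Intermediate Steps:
H(z) = 2 + (6 + z)*(10 + z)/7 (H(z) = 2 + ((z + 6)*(z + 10))/7 = 2 + ((6 + z)*(10 + z))/7 = 2 + (6 + z)*(10 + z)/7)
H(17)*452 - 9*25 = (74/7 + (⅐)*17² + (16/7)*17)*452 - 9*25 = (74/7 + (⅐)*289 + 272/7)*452 - 225 = (74/7 + 289/7 + 272/7)*452 - 225 = (635/7)*452 - 225 = 287020/7 - 225 = 285445/7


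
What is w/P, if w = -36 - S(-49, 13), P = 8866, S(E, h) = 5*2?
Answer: -23/4433 ≈ -0.0051884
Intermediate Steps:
S(E, h) = 10
w = -46 (w = -36 - 1*10 = -36 - 10 = -46)
w/P = -46/8866 = -46*1/8866 = -23/4433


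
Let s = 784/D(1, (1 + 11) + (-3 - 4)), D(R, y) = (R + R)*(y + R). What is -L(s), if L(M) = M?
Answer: -196/3 ≈ -65.333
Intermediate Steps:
D(R, y) = 2*R*(R + y) (D(R, y) = (2*R)*(R + y) = 2*R*(R + y))
s = 196/3 (s = 784/((2*1*(1 + ((1 + 11) + (-3 - 4))))) = 784/((2*1*(1 + (12 - 7)))) = 784/((2*1*(1 + 5))) = 784/((2*1*6)) = 784/12 = 784*(1/12) = 196/3 ≈ 65.333)
-L(s) = -1*196/3 = -196/3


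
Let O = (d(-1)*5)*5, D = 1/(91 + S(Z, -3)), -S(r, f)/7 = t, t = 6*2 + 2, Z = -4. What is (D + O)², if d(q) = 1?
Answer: 30276/49 ≈ 617.88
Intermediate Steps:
t = 14 (t = 12 + 2 = 14)
S(r, f) = -98 (S(r, f) = -7*14 = -98)
D = -⅐ (D = 1/(91 - 98) = 1/(-7) = -⅐ ≈ -0.14286)
O = 25 (O = (1*5)*5 = 5*5 = 25)
(D + O)² = (-⅐ + 25)² = (174/7)² = 30276/49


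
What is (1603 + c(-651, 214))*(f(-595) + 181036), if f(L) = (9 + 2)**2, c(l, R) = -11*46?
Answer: 198729229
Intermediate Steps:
c(l, R) = -506
f(L) = 121 (f(L) = 11**2 = 121)
(1603 + c(-651, 214))*(f(-595) + 181036) = (1603 - 506)*(121 + 181036) = 1097*181157 = 198729229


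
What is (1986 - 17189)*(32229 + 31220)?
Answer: -964615147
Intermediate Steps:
(1986 - 17189)*(32229 + 31220) = -15203*63449 = -964615147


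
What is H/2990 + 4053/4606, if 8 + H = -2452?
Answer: 11253/196742 ≈ 0.057197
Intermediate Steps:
H = -2460 (H = -8 - 2452 = -2460)
H/2990 + 4053/4606 = -2460/2990 + 4053/4606 = -2460*1/2990 + 4053*(1/4606) = -246/299 + 579/658 = 11253/196742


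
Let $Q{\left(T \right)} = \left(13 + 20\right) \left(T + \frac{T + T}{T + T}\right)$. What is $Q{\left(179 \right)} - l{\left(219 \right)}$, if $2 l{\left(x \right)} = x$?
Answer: $\frac{11661}{2} \approx 5830.5$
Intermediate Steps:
$l{\left(x \right)} = \frac{x}{2}$
$Q{\left(T \right)} = 33 + 33 T$ ($Q{\left(T \right)} = 33 \left(T + \frac{2 T}{2 T}\right) = 33 \left(T + 2 T \frac{1}{2 T}\right) = 33 \left(T + 1\right) = 33 \left(1 + T\right) = 33 + 33 T$)
$Q{\left(179 \right)} - l{\left(219 \right)} = \left(33 + 33 \cdot 179\right) - \frac{1}{2} \cdot 219 = \left(33 + 5907\right) - \frac{219}{2} = 5940 - \frac{219}{2} = \frac{11661}{2}$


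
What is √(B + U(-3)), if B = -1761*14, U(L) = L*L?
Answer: I*√24645 ≈ 156.99*I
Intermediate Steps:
U(L) = L²
B = -24654
√(B + U(-3)) = √(-24654 + (-3)²) = √(-24654 + 9) = √(-24645) = I*√24645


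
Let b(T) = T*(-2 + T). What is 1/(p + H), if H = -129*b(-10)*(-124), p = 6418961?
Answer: 1/8338481 ≈ 1.1993e-7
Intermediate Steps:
H = 1919520 (H = -(-1290)*(-2 - 10)*(-124) = -(-1290)*(-12)*(-124) = -129*120*(-124) = -15480*(-124) = 1919520)
1/(p + H) = 1/(6418961 + 1919520) = 1/8338481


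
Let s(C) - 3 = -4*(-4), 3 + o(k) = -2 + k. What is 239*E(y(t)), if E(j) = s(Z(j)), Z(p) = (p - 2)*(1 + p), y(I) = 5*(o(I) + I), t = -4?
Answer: 4541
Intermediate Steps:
o(k) = -5 + k (o(k) = -3 + (-2 + k) = -5 + k)
y(I) = -25 + 10*I (y(I) = 5*((-5 + I) + I) = 5*(-5 + 2*I) = -25 + 10*I)
Z(p) = (1 + p)*(-2 + p) (Z(p) = (-2 + p)*(1 + p) = (1 + p)*(-2 + p))
s(C) = 19 (s(C) = 3 - 4*(-4) = 3 + 16 = 19)
E(j) = 19
239*E(y(t)) = 239*19 = 4541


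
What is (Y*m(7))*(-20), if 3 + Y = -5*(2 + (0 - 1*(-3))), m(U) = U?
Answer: 3920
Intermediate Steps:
Y = -28 (Y = -3 - 5*(2 + (0 - 1*(-3))) = -3 - 5*(2 + (0 + 3)) = -3 - 5*(2 + 3) = -3 - 5*5 = -3 - 25 = -28)
(Y*m(7))*(-20) = -28*7*(-20) = -196*(-20) = 3920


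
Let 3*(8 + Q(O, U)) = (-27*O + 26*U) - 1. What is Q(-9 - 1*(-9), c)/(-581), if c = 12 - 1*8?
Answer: -79/1743 ≈ -0.045324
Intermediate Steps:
c = 4 (c = 12 - 8 = 4)
Q(O, U) = -25/3 - 9*O + 26*U/3 (Q(O, U) = -8 + ((-27*O + 26*U) - 1)/3 = -8 + (-1 - 27*O + 26*U)/3 = -8 + (-⅓ - 9*O + 26*U/3) = -25/3 - 9*O + 26*U/3)
Q(-9 - 1*(-9), c)/(-581) = (-25/3 - 9*(-9 - 1*(-9)) + (26/3)*4)/(-581) = (-25/3 - 9*(-9 + 9) + 104/3)*(-1/581) = (-25/3 - 9*0 + 104/3)*(-1/581) = (-25/3 + 0 + 104/3)*(-1/581) = (79/3)*(-1/581) = -79/1743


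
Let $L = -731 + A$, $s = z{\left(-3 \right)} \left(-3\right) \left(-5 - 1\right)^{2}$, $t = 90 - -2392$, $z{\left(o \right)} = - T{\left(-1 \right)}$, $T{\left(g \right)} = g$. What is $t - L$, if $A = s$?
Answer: $3321$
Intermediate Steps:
$z{\left(o \right)} = 1$ ($z{\left(o \right)} = \left(-1\right) \left(-1\right) = 1$)
$t = 2482$ ($t = 90 + 2392 = 2482$)
$s = -108$ ($s = 1 \left(-3\right) \left(-5 - 1\right)^{2} = - 3 \left(-6\right)^{2} = \left(-3\right) 36 = -108$)
$A = -108$
$L = -839$ ($L = -731 - 108 = -839$)
$t - L = 2482 - -839 = 2482 + 839 = 3321$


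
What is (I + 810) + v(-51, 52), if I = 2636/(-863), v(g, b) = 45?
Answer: 735229/863 ≈ 851.95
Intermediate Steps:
I = -2636/863 (I = 2636*(-1/863) = -2636/863 ≈ -3.0545)
(I + 810) + v(-51, 52) = (-2636/863 + 810) + 45 = 696394/863 + 45 = 735229/863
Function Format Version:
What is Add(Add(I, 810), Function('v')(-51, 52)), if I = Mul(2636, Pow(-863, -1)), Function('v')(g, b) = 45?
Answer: Rational(735229, 863) ≈ 851.95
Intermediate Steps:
I = Rational(-2636, 863) (I = Mul(2636, Rational(-1, 863)) = Rational(-2636, 863) ≈ -3.0545)
Add(Add(I, 810), Function('v')(-51, 52)) = Add(Add(Rational(-2636, 863), 810), 45) = Add(Rational(696394, 863), 45) = Rational(735229, 863)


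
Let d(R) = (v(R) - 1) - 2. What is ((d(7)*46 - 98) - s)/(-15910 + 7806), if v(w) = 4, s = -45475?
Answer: -45423/8104 ≈ -5.6050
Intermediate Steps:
d(R) = 1 (d(R) = (4 - 1) - 2 = 3 - 2 = 1)
((d(7)*46 - 98) - s)/(-15910 + 7806) = ((1*46 - 98) - 1*(-45475))/(-15910 + 7806) = ((46 - 98) + 45475)/(-8104) = (-52 + 45475)*(-1/8104) = 45423*(-1/8104) = -45423/8104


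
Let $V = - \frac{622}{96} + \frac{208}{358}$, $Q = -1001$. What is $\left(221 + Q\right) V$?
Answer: $\frac{3294005}{716} \approx 4600.6$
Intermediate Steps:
$V = - \frac{50677}{8592}$ ($V = \left(-622\right) \frac{1}{96} + 208 \cdot \frac{1}{358} = - \frac{311}{48} + \frac{104}{179} = - \frac{50677}{8592} \approx -5.8982$)
$\left(221 + Q\right) V = \left(221 - 1001\right) \left(- \frac{50677}{8592}\right) = \left(-780\right) \left(- \frac{50677}{8592}\right) = \frac{3294005}{716}$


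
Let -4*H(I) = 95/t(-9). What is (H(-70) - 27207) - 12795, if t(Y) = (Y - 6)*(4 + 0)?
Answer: -1920077/48 ≈ -40002.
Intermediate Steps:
t(Y) = -24 + 4*Y (t(Y) = (-6 + Y)*4 = -24 + 4*Y)
H(I) = 19/48 (H(I) = -95/(4*(-24 + 4*(-9))) = -95/(4*(-24 - 36)) = -95/(4*(-60)) = -95*(-1)/(4*60) = -¼*(-19/12) = 19/48)
(H(-70) - 27207) - 12795 = (19/48 - 27207) - 12795 = -1305917/48 - 12795 = -1920077/48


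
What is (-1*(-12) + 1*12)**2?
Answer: 576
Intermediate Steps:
(-1*(-12) + 1*12)**2 = (12 + 12)**2 = 24**2 = 576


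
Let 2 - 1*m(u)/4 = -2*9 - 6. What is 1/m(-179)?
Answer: 1/104 ≈ 0.0096154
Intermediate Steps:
m(u) = 104 (m(u) = 8 - 4*(-2*9 - 6) = 8 - 4*(-18 - 6) = 8 - 4*(-24) = 8 + 96 = 104)
1/m(-179) = 1/104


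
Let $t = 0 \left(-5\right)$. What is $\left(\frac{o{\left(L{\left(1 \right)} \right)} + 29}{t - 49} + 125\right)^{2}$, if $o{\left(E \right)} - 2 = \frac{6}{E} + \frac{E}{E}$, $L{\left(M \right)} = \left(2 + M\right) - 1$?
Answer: $\frac{756900}{49} \approx 15447.0$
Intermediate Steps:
$L{\left(M \right)} = 1 + M$
$t = 0$
$o{\left(E \right)} = 3 + \frac{6}{E}$ ($o{\left(E \right)} = 2 + \left(\frac{6}{E} + \frac{E}{E}\right) = 2 + \left(\frac{6}{E} + 1\right) = 2 + \left(1 + \frac{6}{E}\right) = 3 + \frac{6}{E}$)
$\left(\frac{o{\left(L{\left(1 \right)} \right)} + 29}{t - 49} + 125\right)^{2} = \left(\frac{\left(3 + \frac{6}{1 + 1}\right) + 29}{0 - 49} + 125\right)^{2} = \left(\frac{\left(3 + \frac{6}{2}\right) + 29}{-49} + 125\right)^{2} = \left(\left(\left(3 + 6 \cdot \frac{1}{2}\right) + 29\right) \left(- \frac{1}{49}\right) + 125\right)^{2} = \left(\left(\left(3 + 3\right) + 29\right) \left(- \frac{1}{49}\right) + 125\right)^{2} = \left(\left(6 + 29\right) \left(- \frac{1}{49}\right) + 125\right)^{2} = \left(35 \left(- \frac{1}{49}\right) + 125\right)^{2} = \left(- \frac{5}{7} + 125\right)^{2} = \left(\frac{870}{7}\right)^{2} = \frac{756900}{49}$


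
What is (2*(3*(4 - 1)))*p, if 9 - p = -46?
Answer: 990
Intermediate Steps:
p = 55 (p = 9 - 1*(-46) = 9 + 46 = 55)
(2*(3*(4 - 1)))*p = (2*(3*(4 - 1)))*55 = (2*(3*3))*55 = (2*9)*55 = 18*55 = 990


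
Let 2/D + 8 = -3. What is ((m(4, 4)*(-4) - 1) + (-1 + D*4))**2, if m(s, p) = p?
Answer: 42436/121 ≈ 350.71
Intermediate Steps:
D = -2/11 (D = 2/(-8 - 3) = 2/(-11) = 2*(-1/11) = -2/11 ≈ -0.18182)
((m(4, 4)*(-4) - 1) + (-1 + D*4))**2 = ((4*(-4) - 1) + (-1 - 2/11*4))**2 = ((-16 - 1) + (-1 - 8/11))**2 = (-17 - 19/11)**2 = (-206/11)**2 = 42436/121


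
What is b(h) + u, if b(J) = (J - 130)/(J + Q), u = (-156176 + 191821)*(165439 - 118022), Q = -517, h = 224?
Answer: 495222436651/293 ≈ 1.6902e+9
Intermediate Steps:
u = 1690178965 (u = 35645*47417 = 1690178965)
b(J) = (-130 + J)/(-517 + J) (b(J) = (J - 130)/(J - 517) = (-130 + J)/(-517 + J))
b(h) + u = (-130 + 224)/(-517 + 224) + 1690178965 = 94/(-293) + 1690178965 = -1/293*94 + 1690178965 = -94/293 + 1690178965 = 495222436651/293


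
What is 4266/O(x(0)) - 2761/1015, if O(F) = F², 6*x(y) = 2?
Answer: 38967149/1015 ≈ 38391.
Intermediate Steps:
x(y) = ⅓ (x(y) = (⅙)*2 = ⅓)
4266/O(x(0)) - 2761/1015 = 4266/((⅓)²) - 2761/1015 = 4266/(⅑) - 2761*1/1015 = 4266*9 - 2761/1015 = 38394 - 2761/1015 = 38967149/1015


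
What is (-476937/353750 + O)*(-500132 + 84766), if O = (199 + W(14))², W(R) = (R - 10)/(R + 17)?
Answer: -2799465915883952119/169976875 ≈ -1.6470e+10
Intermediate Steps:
W(R) = (-10 + R)/(17 + R)
O = 38105929/961 (O = (199 + (-10 + 14)/(17 + 14))² = (199 + 4/31)² = (6173/31)² = 38105929/961 ≈ 39652.)
(-476937/353750 + O)*(-500132 + 84766) = (-476937/353750 + 38105929/961)*(-500132 + 84766) = (-476937*1/353750 + 38105929/961)*(-415366) = (-476937/353750 + 38105929/961)*(-415366) = (13479514047293/339953750)*(-415366) = -2799465915883952119/169976875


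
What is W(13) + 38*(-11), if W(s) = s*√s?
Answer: -418 + 13*√13 ≈ -371.13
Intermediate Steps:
W(s) = s^(3/2)
W(13) + 38*(-11) = 13^(3/2) + 38*(-11) = 13*√13 - 418 = -418 + 13*√13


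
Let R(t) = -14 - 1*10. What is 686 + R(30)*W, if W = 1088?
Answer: -25426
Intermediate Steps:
R(t) = -24 (R(t) = -14 - 10 = -24)
686 + R(30)*W = 686 - 24*1088 = 686 - 26112 = -25426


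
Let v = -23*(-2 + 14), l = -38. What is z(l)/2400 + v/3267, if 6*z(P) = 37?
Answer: -142723/1742400 ≈ -0.081912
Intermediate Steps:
z(P) = 37/6 (z(P) = (⅙)*37 = 37/6)
v = -276 (v = -23*12 = -276)
z(l)/2400 + v/3267 = (37/6)/2400 - 276/3267 = (37/6)*(1/2400) - 276*1/3267 = 37/14400 - 92/1089 = -142723/1742400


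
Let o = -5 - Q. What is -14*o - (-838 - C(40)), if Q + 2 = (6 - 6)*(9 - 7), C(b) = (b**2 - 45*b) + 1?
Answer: 681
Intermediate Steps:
C(b) = 1 + b**2 - 45*b
Q = -2 (Q = -2 + (6 - 6)*(9 - 7) = -2 + 0*2 = -2 + 0 = -2)
o = -3 (o = -5 - 1*(-2) = -5 + 2 = -3)
-14*o - (-838 - C(40)) = -14*(-3) - (-838 - (1 + 40**2 - 45*40)) = 42 - (-838 - (1 + 1600 - 1800)) = 42 - (-838 - 1*(-199)) = 42 - (-838 + 199) = 42 - 1*(-639) = 42 + 639 = 681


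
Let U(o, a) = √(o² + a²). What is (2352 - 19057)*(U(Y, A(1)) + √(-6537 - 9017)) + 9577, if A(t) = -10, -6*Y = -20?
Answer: 9577 - 167050*√10/3 - 16705*I*√15554 ≈ -1.6651e+5 - 2.0834e+6*I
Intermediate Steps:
Y = 10/3 (Y = -⅙*(-20) = 10/3 ≈ 3.3333)
U(o, a) = √(a² + o²)
(2352 - 19057)*(U(Y, A(1)) + √(-6537 - 9017)) + 9577 = (2352 - 19057)*(√((-10)² + (10/3)²) + √(-6537 - 9017)) + 9577 = -16705*(√(100 + 100/9) + √(-15554)) + 9577 = -16705*(√(1000/9) + I*√15554) + 9577 = -16705*(10*√10/3 + I*√15554) + 9577 = (-167050*√10/3 - 16705*I*√15554) + 9577 = 9577 - 167050*√10/3 - 16705*I*√15554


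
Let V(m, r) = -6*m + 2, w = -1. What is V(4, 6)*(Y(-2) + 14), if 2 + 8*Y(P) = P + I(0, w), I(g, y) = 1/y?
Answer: -1177/4 ≈ -294.25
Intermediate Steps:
I(g, y) = 1/y
V(m, r) = 2 - 6*m
Y(P) = -3/8 + P/8 (Y(P) = -1/4 + (P + 1/(-1))/8 = -1/4 + (P - 1)/8 = -1/4 + (-1 + P)/8 = -1/4 + (-1/8 + P/8) = -3/8 + P/8)
V(4, 6)*(Y(-2) + 14) = (2 - 6*4)*((-3/8 + (1/8)*(-2)) + 14) = (2 - 24)*((-3/8 - 1/4) + 14) = -22*(-5/8 + 14) = -22*107/8 = -1177/4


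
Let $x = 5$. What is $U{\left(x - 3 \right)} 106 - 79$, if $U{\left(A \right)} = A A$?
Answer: $345$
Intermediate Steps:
$U{\left(A \right)} = A^{2}$
$U{\left(x - 3 \right)} 106 - 79 = \left(5 - 3\right)^{2} \cdot 106 - 79 = 2^{2} \cdot 106 - 79 = 4 \cdot 106 - 79 = 424 - 79 = 345$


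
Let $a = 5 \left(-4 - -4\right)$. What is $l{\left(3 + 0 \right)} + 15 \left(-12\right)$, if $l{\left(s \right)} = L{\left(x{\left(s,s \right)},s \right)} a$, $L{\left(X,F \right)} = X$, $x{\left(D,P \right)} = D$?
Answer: $-180$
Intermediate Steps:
$a = 0$ ($a = 5 \left(-4 + 4\right) = 5 \cdot 0 = 0$)
$l{\left(s \right)} = 0$ ($l{\left(s \right)} = s 0 = 0$)
$l{\left(3 + 0 \right)} + 15 \left(-12\right) = 0 + 15 \left(-12\right) = 0 - 180 = -180$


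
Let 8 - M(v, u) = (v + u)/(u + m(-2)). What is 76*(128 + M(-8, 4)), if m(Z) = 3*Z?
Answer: 10184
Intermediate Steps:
M(v, u) = 8 - (u + v)/(-6 + u) (M(v, u) = 8 - (v + u)/(u + 3*(-2)) = 8 - (u + v)/(u - 6) = 8 - (u + v)/(-6 + u))
76*(128 + M(-8, 4)) = 76*(128 + (-48 - 1*(-8) + 7*4)/(-6 + 4)) = 76*(128 + (-48 + 8 + 28)/(-2)) = 76*(128 - 1/2*(-12)) = 76*(128 + 6) = 76*134 = 10184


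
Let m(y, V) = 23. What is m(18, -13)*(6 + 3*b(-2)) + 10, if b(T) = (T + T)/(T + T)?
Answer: 217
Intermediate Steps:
b(T) = 1 (b(T) = (2*T)/((2*T)) = (2*T)*(1/(2*T)) = 1)
m(18, -13)*(6 + 3*b(-2)) + 10 = 23*(6 + 3*1) + 10 = 23*(6 + 3) + 10 = 23*9 + 10 = 207 + 10 = 217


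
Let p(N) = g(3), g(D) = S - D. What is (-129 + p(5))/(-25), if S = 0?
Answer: 132/25 ≈ 5.2800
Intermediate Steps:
g(D) = -D (g(D) = 0 - D = -D)
p(N) = -3 (p(N) = -1*3 = -3)
(-129 + p(5))/(-25) = (-129 - 3)/(-25) = -132*(-1/25) = 132/25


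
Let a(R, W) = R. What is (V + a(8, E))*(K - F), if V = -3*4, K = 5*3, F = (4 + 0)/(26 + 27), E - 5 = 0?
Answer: -3164/53 ≈ -59.698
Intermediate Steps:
E = 5 (E = 5 + 0 = 5)
F = 4/53 ≈ 0.075472
K = 15
V = -12
(V + a(8, E))*(K - F) = (-12 + 8)*(15 - 1*4/53) = -4*(15 - 4/53) = -4*791/53 = -3164/53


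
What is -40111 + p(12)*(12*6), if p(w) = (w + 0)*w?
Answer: -29743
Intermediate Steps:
p(w) = w² (p(w) = w*w = w²)
-40111 + p(12)*(12*6) = -40111 + 12²*(12*6) = -40111 + 144*72 = -40111 + 10368 = -29743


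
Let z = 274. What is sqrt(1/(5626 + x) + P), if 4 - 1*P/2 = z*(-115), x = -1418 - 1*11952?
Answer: sqrt(488088831)/88 ≈ 251.05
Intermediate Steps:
x = -13370 (x = -1418 - 11952 = -13370)
P = 63028 (P = 8 - 548*(-115) = 8 - 2*(-31510) = 8 + 63020 = 63028)
sqrt(1/(5626 + x) + P) = sqrt(1/(5626 - 13370) + 63028) = sqrt(1/(-7744) + 63028) = sqrt(-1/7744 + 63028) = sqrt(488088831/7744) = sqrt(488088831)/88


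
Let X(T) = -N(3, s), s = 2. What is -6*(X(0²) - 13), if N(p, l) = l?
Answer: 90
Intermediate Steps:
X(T) = -2 (X(T) = -1*2 = -2)
-6*(X(0²) - 13) = -6*(-2 - 13) = -6*(-15) = 90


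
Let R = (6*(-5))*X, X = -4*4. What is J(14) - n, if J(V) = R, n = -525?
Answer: 1005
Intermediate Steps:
X = -16
R = 480 (R = (6*(-5))*(-16) = -30*(-16) = 480)
J(V) = 480
J(14) - n = 480 - 1*(-525) = 480 + 525 = 1005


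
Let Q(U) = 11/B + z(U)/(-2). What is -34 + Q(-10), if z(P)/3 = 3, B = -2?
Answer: -44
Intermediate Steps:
z(P) = 9 (z(P) = 3*3 = 9)
Q(U) = -10 (Q(U) = 11/(-2) + 9/(-2) = 11*(-½) + 9*(-½) = -11/2 - 9/2 = -10)
-34 + Q(-10) = -34 - 10 = -44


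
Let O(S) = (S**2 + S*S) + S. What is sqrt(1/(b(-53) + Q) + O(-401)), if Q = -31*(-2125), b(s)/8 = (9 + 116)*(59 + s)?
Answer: 2*sqrt(663731753935)/2875 ≈ 566.75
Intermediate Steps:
O(S) = S + 2*S**2 (O(S) = (S**2 + S**2) + S = 2*S**2 + S = S + 2*S**2)
b(s) = 59000 + 1000*s (b(s) = 8*((9 + 116)*(59 + s)) = 8*(125*(59 + s)) = 8*(7375 + 125*s) = 59000 + 1000*s)
Q = 65875
sqrt(1/(b(-53) + Q) + O(-401)) = sqrt(1/((59000 + 1000*(-53)) + 65875) - 401*(1 + 2*(-401))) = sqrt(1/((59000 - 53000) + 65875) - 401*(1 - 802)) = sqrt(1/(6000 + 65875) - 401*(-801)) = sqrt(1/71875 + 321201) = sqrt(23086321876/71875) = 2*sqrt(663731753935)/2875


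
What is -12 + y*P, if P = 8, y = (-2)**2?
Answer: 20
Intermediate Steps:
y = 4
-12 + y*P = -12 + 4*8 = -12 + 32 = 20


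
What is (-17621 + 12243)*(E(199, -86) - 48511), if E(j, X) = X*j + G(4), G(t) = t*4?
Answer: 352845202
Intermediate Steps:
G(t) = 4*t
E(j, X) = 16 + X*j (E(j, X) = X*j + 4*4 = X*j + 16 = 16 + X*j)
(-17621 + 12243)*(E(199, -86) - 48511) = (-17621 + 12243)*((16 - 86*199) - 48511) = -5378*((16 - 17114) - 48511) = -5378*(-17098 - 48511) = -5378*(-65609) = 352845202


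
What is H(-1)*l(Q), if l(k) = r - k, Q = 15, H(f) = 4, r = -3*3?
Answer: -96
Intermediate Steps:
r = -9
l(k) = -9 - k
H(-1)*l(Q) = 4*(-9 - 1*15) = 4*(-9 - 15) = 4*(-24) = -96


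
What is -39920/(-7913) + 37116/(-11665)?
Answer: 171967892/92305145 ≈ 1.8630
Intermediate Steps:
-39920/(-7913) + 37116/(-11665) = -39920*(-1/7913) + 37116*(-1/11665) = 39920/7913 - 37116/11665 = 171967892/92305145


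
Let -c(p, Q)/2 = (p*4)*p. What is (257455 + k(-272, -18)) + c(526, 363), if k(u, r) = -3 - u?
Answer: -1955684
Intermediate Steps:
c(p, Q) = -8*p**2 (c(p, Q) = -2*p*4*p = -2*4*p*p = -8*p**2)
(257455 + k(-272, -18)) + c(526, 363) = (257455 + (-3 - 1*(-272))) - 8*526**2 = (257455 + (-3 + 272)) - 8*276676 = (257455 + 269) - 2213408 = 257724 - 2213408 = -1955684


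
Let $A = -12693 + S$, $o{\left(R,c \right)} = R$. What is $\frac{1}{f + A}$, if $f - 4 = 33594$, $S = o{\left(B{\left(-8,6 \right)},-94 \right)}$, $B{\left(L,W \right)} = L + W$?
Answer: $\frac{1}{20903} \approx 4.784 \cdot 10^{-5}$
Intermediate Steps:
$S = -2$ ($S = -8 + 6 = -2$)
$f = 33598$ ($f = 4 + 33594 = 33598$)
$A = -12695$ ($A = -12693 - 2 = -12695$)
$\frac{1}{f + A} = \frac{1}{33598 - 12695} = \frac{1}{20903}$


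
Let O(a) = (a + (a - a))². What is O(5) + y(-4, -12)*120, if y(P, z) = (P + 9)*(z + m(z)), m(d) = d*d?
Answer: 79225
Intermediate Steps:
m(d) = d²
y(P, z) = (9 + P)*(z + z²) (y(P, z) = (P + 9)*(z + z²) = (9 + P)*(z + z²))
O(a) = a² (O(a) = (a + 0)² = a²)
O(5) + y(-4, -12)*120 = 5² - 12*(9 - 4 + 9*(-12) - 4*(-12))*120 = 25 - 12*(9 - 4 - 108 + 48)*120 = 25 - 12*(-55)*120 = 25 + 660*120 = 25 + 79200 = 79225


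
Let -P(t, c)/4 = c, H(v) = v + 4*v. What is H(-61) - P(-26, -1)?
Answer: -309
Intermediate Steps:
H(v) = 5*v
P(t, c) = -4*c
H(-61) - P(-26, -1) = 5*(-61) - (-4)*(-1) = -305 - 1*4 = -305 - 4 = -309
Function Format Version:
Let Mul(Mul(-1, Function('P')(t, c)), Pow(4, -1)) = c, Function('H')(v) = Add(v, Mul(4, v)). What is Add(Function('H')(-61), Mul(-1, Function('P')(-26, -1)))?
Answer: -309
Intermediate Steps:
Function('H')(v) = Mul(5, v)
Function('P')(t, c) = Mul(-4, c)
Add(Function('H')(-61), Mul(-1, Function('P')(-26, -1))) = Add(Mul(5, -61), Mul(-1, Mul(-4, -1))) = Add(-305, Mul(-1, 4)) = Add(-305, -4) = -309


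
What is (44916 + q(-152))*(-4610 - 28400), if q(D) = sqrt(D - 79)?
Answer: -1482677160 - 33010*I*sqrt(231) ≈ -1.4827e+9 - 5.0171e+5*I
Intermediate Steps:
q(D) = sqrt(-79 + D)
(44916 + q(-152))*(-4610 - 28400) = (44916 + sqrt(-79 - 152))*(-4610 - 28400) = (44916 + sqrt(-231))*(-33010) = (44916 + I*sqrt(231))*(-33010) = -1482677160 - 33010*I*sqrt(231)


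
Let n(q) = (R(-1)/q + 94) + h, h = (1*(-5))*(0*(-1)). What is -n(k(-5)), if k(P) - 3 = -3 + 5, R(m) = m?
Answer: -469/5 ≈ -93.800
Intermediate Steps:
k(P) = 5 (k(P) = 3 + (-3 + 5) = 3 + 2 = 5)
h = 0 (h = -5*0 = 0)
n(q) = 94 - 1/q (n(q) = (-1/q + 94) + 0 = (94 - 1/q) + 0 = 94 - 1/q)
-n(k(-5)) = -(94 - 1/5) = -1*469/5 = -469/5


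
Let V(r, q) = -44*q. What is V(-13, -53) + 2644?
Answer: 4976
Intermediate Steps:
V(-13, -53) + 2644 = -44*(-53) + 2644 = 2332 + 2644 = 4976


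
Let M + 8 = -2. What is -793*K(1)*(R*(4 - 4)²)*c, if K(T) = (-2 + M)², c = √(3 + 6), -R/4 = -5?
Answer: 0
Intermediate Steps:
M = -10 (M = -8 - 2 = -10)
R = 20 (R = -4*(-5) = 20)
c = 3 (c = √9 = 3)
K(T) = 144 (K(T) = (-2 - 10)² = (-12)² = 144)
-793*K(1)*(R*(4 - 4)²)*c = -793*144*(20*(4 - 4)²)*3 = -793*144*(20*0²)*3 = -793*144*(20*0)*3 = -793*144*0*3 = -0*3 = -793*0 = 0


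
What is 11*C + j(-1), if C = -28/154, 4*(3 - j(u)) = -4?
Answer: 2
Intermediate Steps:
j(u) = 4 (j(u) = 3 - 1/4*(-4) = 3 + 1 = 4)
C = -2/11 (C = -28*1/154 = -2/11 ≈ -0.18182)
11*C + j(-1) = 11*(-2/11) + 4 = -2 + 4 = 2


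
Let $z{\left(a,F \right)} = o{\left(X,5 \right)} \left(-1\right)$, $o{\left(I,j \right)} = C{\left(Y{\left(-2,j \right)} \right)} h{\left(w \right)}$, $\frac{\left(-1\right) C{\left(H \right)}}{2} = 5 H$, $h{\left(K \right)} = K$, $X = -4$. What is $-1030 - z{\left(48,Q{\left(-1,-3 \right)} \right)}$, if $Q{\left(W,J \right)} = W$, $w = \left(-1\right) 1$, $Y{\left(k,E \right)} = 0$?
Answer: $-1030$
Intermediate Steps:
$w = -1$
$C{\left(H \right)} = - 10 H$ ($C{\left(H \right)} = - 2 \cdot 5 H = - 10 H$)
$o{\left(I,j \right)} = 0$ ($o{\left(I,j \right)} = \left(-10\right) 0 \left(-1\right) = 0 \left(-1\right) = 0$)
$z{\left(a,F \right)} = 0$ ($z{\left(a,F \right)} = 0 \left(-1\right) = 0$)
$-1030 - z{\left(48,Q{\left(-1,-3 \right)} \right)} = -1030 - 0 = -1030 + 0 = -1030$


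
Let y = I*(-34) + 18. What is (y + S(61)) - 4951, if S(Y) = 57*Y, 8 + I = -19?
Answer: -538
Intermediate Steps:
I = -27 (I = -8 - 19 = -27)
y = 936 (y = -27*(-34) + 18 = 918 + 18 = 936)
(y + S(61)) - 4951 = (936 + 57*61) - 4951 = (936 + 3477) - 4951 = 4413 - 4951 = -538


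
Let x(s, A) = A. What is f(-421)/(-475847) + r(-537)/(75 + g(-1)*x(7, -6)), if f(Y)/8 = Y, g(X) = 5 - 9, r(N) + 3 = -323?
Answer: -154792690/47108853 ≈ -3.2859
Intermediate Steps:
r(N) = -326 (r(N) = -3 - 323 = -326)
g(X) = -4
f(Y) = 8*Y
f(-421)/(-475847) + r(-537)/(75 + g(-1)*x(7, -6)) = (8*(-421))/(-475847) - 326/(75 - 4*(-6)) = -3368*(-1/475847) - 326/(75 + 24) = 3368/475847 - 326/99 = -154792690/47108853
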